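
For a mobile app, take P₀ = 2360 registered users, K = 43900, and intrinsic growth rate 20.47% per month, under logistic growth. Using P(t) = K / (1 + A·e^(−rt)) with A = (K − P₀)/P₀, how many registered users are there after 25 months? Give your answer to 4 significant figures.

A = (43900 − 2360)/2360 = 17.60169
P(25) = 43900 / (1 + 17.60169·e^(−0.2047·25)) = 43900 / (1 + 17.60169·0.005991)
= 43900 / 1.10545 ≈ 39712.28

≈ 39,710 registered users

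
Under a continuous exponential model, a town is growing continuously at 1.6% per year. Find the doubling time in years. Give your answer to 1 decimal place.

doubling time ≈ 43.3 years

doubling time = ln(2) / |r| = 0.69315 / 0.016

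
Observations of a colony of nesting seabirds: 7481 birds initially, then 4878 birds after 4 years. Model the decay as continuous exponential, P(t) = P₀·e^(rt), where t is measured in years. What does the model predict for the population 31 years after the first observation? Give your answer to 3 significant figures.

≈ 272 birds

r = ln(4878/7481) / 4 ≈ -0.106908 per year
P(31) = 7481 · e^(-0.106908·31) = 7481 · 0.03637 ≈ 272.05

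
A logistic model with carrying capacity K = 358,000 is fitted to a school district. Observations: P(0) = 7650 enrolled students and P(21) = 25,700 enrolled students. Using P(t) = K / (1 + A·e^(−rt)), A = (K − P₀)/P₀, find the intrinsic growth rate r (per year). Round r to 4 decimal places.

A = (358000 − 7650)/7650 = 45.79739
25700 = 358000/(1 + 45.79739·e^(−r·21)) → e^(−21r) = (13.92996 − 1)/45.79739 = 0.28233
r = −ln(0.28233)/21 = 1.26468/21

r ≈ 0.0602 per year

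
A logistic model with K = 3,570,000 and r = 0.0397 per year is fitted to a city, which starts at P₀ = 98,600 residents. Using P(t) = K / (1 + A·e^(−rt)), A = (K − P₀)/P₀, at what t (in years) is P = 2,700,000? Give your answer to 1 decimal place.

A = (3570000 − 98600)/98600 = 35.2069
2700000 = 3570000/(1 + 35.2069·e^(−0.0397t)) → 1 + 35.2069·e^(−0.0397t) = 1.32222
e^(−0.0397t) = 0.009152 → t = ln(109.26278)/0.0397 = 4.69376/0.0397

t ≈ 118.2 years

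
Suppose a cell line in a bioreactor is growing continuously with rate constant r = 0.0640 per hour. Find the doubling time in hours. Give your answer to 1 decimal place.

doubling time = ln(2) / |r| = 0.69315 / 0.064

doubling time ≈ 10.8 hours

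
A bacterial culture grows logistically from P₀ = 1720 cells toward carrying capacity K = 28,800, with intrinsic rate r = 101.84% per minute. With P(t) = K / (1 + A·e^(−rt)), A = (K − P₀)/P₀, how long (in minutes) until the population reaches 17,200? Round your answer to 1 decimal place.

t ≈ 3.1 minutes

A = (28800 − 1720)/1720 = 15.74419
17200 = 28800/(1 + 15.74419·e^(−1.0184t)) → 1 + 15.74419·e^(−1.0184t) = 1.67442
e^(−1.0184t) = 0.042836 → t = ln(23.34483)/1.0184 = 3.15038/1.0184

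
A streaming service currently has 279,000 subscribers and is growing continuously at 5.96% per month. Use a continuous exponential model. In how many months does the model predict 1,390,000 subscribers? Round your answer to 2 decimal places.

1390000 = 279000 · e^(0.0596·t)
t = ln(1390000/279000) / 0.0596 = ln(4.98208) / 0.0596 = 1.60585 / 0.0596

t ≈ 26.94 months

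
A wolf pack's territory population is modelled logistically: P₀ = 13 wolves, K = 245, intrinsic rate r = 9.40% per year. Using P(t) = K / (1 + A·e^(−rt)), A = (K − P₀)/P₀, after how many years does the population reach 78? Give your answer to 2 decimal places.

A = (245 − 13)/13 = 17.84615
78 = 245/(1 + 17.84615·e^(−0.094t)) → 1 + 17.84615·e^(−0.094t) = 3.14103
e^(−0.094t) = 0.119971 → t = ln(8.33533)/0.094 = 2.1205/0.094

t ≈ 22.56 years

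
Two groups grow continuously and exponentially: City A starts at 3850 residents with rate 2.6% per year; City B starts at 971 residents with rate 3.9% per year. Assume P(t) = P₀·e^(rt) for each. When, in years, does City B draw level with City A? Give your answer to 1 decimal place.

t ≈ 106.0 years

3850·e^(0.026t) = 971·e^(0.039t)
3850/971 = e^((0.039 − 0.026)t) → ln(3.96498) = 0.013·t
t = 1.3775 / 0.013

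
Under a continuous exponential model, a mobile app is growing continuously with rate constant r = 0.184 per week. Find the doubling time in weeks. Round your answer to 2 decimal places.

doubling time ≈ 3.77 weeks

doubling time = ln(2) / |r| = 0.69315 / 0.184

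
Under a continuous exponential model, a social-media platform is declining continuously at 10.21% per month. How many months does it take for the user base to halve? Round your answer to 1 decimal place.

half-life = ln(2) / |r| = 0.69315 / 0.1021

half-life ≈ 6.8 months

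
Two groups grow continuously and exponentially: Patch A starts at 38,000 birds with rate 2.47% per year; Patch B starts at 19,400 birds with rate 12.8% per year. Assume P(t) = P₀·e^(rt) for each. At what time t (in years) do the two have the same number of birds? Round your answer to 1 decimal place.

t ≈ 6.5 years

38000·e^(0.0247t) = 19400·e^(0.128t)
38000/19400 = e^((0.128 − 0.0247)t) → ln(1.95876) = 0.1033·t
t = 0.67231 / 0.1033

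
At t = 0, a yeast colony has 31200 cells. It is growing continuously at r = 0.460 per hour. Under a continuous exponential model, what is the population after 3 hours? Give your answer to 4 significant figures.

≈ 124,000 cells

P(3) = 31200 · e^(0.46·3) = 31200 · e^(1.38)
= 31200 · 3.9749 ≈ 124016.93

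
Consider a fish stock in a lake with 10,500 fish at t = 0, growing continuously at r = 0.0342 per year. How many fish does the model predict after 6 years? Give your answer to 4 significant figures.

≈ 12,890 fish

P(6) = 10500 · e^(0.0342·6) = 10500 · e^(0.2052)
= 10500 · 1.22777 ≈ 12891.59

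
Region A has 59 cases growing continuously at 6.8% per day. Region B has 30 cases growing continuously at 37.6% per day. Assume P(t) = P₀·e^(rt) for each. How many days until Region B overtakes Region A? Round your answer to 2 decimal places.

59·e^(0.068t) = 30·e^(0.376t)
59/30 = e^((0.376 − 0.068)t) → ln(1.96667) = 0.308·t
t = 0.67634 / 0.308

t ≈ 2.20 days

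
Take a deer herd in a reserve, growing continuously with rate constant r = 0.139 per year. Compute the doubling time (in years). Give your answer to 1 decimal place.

doubling time ≈ 5.0 years

doubling time = ln(2) / |r| = 0.69315 / 0.139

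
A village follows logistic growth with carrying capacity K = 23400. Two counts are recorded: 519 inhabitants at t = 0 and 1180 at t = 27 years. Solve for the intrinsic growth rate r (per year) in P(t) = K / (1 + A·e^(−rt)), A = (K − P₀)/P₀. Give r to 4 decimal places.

r ≈ 0.0315 per year

A = (23400 − 519)/519 = 44.08671
1180 = 23400/(1 + 44.08671·e^(−r·27)) → e^(−27r) = (19.83051 − 1)/44.08671 = 0.427124
r = −ln(0.427124)/27 = 0.85068/27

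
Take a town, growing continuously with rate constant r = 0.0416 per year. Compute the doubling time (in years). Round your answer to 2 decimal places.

doubling time = ln(2) / |r| = 0.69315 / 0.0416

doubling time ≈ 16.66 years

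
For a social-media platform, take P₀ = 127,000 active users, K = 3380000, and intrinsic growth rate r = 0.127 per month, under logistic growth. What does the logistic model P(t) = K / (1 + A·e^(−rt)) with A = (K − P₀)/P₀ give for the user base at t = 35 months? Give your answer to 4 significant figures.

A = (3380000 − 127000)/127000 = 25.61417
P(35) = 3380000 / (1 + 25.61417·e^(−0.127·35)) = 3380000 / (1 + 25.61417·0.011737)
= 3380000 / 1.30064 ≈ 2598728.09

≈ 2,599,000 active users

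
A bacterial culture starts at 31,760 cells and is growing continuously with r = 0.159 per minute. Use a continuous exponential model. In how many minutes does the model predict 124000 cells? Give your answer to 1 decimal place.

t ≈ 8.6 minutes

124000 = 31760 · e^(0.159·t)
t = ln(124000/31760) / 0.159 = ln(3.90428) / 0.159 = 1.36207 / 0.159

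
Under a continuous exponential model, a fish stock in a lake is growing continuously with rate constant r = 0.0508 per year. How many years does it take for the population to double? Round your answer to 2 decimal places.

doubling time ≈ 13.64 years

doubling time = ln(2) / |r| = 0.69315 / 0.0508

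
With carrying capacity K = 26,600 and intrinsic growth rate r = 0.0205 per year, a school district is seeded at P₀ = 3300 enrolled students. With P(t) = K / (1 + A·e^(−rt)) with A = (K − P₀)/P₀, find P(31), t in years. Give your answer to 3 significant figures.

≈ 5,610 enrolled students

A = (26600 − 3300)/3300 = 7.06061
P(31) = 26600 / (1 + 7.06061·e^(−0.0205·31)) = 26600 / (1 + 7.06061·0.529671)
= 26600 / 4.7398 ≈ 5612.06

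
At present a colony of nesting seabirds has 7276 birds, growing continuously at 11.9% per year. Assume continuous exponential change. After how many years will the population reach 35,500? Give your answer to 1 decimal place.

t ≈ 13.3 years

35500 = 7276 · e^(0.119·t)
t = ln(35500/7276) / 0.119 = ln(4.87905) / 0.119 = 1.58495 / 0.119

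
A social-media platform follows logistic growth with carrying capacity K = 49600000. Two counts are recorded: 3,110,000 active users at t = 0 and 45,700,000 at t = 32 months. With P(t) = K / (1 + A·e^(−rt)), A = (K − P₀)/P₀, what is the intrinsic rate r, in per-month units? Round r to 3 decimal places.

A = (49600000 − 3110000)/3110000 = 14.94855
45700000 = 49600000/(1 + 14.94855·e^(−r·32)) → e^(−32r) = (1.08534 − 1)/14.94855 = 0.005709
r = −ln(0.005709)/32 = 5.16574/32

r ≈ 0.161 per month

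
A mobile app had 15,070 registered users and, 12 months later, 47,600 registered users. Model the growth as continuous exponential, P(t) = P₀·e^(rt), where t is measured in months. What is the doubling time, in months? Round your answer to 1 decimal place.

r = ln(47600/15070) / 12 = ln(3.15859) / 12 ≈ 0.095844 per month
doubling time = ln 2 / |r| = 0.69315 / 0.095844

doubling time ≈ 7.2 months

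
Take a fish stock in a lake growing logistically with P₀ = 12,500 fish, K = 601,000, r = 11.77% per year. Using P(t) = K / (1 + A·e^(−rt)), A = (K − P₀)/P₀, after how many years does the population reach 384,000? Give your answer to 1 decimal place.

t ≈ 37.6 years

A = (601000 − 12500)/12500 = 47.08
384000 = 601000/(1 + 47.08·e^(−0.1177t)) → 1 + 47.08·e^(−0.1177t) = 1.5651
e^(−0.1177t) = 0.012003 → t = ln(83.31207)/0.1177 = 4.42259/0.1177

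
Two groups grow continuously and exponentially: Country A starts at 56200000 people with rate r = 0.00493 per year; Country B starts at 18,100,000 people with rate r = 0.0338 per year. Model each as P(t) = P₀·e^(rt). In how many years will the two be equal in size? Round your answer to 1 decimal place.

t ≈ 39.2 years

56200000·e^(0.00493t) = 18100000·e^(0.0338t)
56200000/18100000 = e^((0.0338 − 0.00493)t) → ln(3.10497) = 0.02887·t
t = 1.133 / 0.02887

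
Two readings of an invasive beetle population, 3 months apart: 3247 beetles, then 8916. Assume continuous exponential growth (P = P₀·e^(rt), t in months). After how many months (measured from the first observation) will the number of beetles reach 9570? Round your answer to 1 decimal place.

r = ln(8916/3247) / 3 ≈ 0.336705 per month
t = ln(9570/3247) / r = 1.0809 / 0.336705 ≈ 3.21

t ≈ 3.2 months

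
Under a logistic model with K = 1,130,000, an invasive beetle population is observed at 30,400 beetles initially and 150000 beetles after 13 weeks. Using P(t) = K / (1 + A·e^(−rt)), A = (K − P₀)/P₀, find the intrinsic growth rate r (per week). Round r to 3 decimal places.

r ≈ 0.132 per week

A = (1130000 − 30400)/30400 = 36.17105
150000 = 1130000/(1 + 36.17105·e^(−r·13)) → e^(−13r) = (7.53333 − 1)/36.17105 = 0.180623
r = −ln(0.180623)/13 = 1.71134/13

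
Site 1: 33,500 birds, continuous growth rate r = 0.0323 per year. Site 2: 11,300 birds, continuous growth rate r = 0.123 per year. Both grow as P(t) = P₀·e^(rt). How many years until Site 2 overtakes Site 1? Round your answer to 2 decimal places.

33500·e^(0.0323t) = 11300·e^(0.123t)
33500/11300 = e^((0.123 − 0.0323)t) → ln(2.9646) = 0.0907·t
t = 1.08674 / 0.0907

t ≈ 11.98 years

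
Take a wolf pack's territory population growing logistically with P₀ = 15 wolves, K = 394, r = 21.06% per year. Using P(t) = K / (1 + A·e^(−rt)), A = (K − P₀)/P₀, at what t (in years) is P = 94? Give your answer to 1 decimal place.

t ≈ 9.8 years

A = (394 − 15)/15 = 25.26667
94 = 394/(1 + 25.26667·e^(−0.2106t)) → 1 + 25.26667·e^(−0.2106t) = 4.19149
e^(−0.2106t) = 0.126312 → t = ln(7.91689)/0.2106 = 2.069/0.2106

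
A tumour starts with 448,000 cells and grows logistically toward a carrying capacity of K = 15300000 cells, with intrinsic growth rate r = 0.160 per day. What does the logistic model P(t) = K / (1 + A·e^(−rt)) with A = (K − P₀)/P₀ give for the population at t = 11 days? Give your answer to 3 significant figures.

A = (15300000 − 448000)/448000 = 33.15179
P(11) = 15300000 / (1 + 33.15179·e^(−0.16·11)) = 15300000 / (1 + 33.15179·0.172045)
= 15300000 / 6.70359 ≈ 2282357.64

≈ 2,280,000 cells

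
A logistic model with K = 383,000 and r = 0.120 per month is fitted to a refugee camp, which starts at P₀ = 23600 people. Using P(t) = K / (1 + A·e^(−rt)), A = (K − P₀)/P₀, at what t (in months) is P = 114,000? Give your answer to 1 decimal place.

t ≈ 15.5 months

A = (383000 − 23600)/23600 = 15.22881
114000 = 383000/(1 + 15.22881·e^(−0.12t)) → 1 + 15.22881·e^(−0.12t) = 3.35965
e^(−0.12t) = 0.154946 → t = ln(6.45385)/0.12 = 1.86468/0.12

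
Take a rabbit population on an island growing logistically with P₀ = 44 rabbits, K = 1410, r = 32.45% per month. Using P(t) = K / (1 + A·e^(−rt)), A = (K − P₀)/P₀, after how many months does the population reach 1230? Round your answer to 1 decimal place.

t ≈ 16.5 months

A = (1410 − 44)/44 = 31.04545
1230 = 1410/(1 + 31.04545·e^(−0.3245t)) → 1 + 31.04545·e^(−0.3245t) = 1.14634
e^(−0.3245t) = 0.004714 → t = ln(212.14394)/0.3245 = 5.35727/0.3245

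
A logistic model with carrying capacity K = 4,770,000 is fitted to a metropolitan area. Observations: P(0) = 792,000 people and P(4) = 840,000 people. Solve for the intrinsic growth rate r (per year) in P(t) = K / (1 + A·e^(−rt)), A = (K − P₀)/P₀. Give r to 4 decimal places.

A = (4770000 − 792000)/792000 = 5.02273
840000 = 4770000/(1 + 5.02273·e^(−r·4)) → e^(−4r) = (5.67857 − 1)/5.02273 = 0.93148
r = −ln(0.93148)/4 = 0.07098/4

r ≈ 0.0177 per year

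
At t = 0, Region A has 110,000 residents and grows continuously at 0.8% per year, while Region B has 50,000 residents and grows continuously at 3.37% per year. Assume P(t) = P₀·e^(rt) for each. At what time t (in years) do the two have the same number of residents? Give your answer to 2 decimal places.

t ≈ 30.68 years

110000·e^(0.008t) = 50000·e^(0.0337t)
110000/50000 = e^((0.0337 − 0.008)t) → ln(2.2) = 0.0257·t
t = 0.78846 / 0.0257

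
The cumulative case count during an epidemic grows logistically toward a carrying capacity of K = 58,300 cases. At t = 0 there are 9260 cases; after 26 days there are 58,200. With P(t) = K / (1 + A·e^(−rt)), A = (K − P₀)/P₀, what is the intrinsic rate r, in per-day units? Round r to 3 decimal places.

A = (58300 − 9260)/9260 = 5.2959
58200 = 58300/(1 + 5.2959·e^(−r·26)) → e^(−26r) = (1.00172 − 1)/5.2959 = 0.000324
r = −ln(0.000324)/26 = 8.0334/26

r ≈ 0.309 per day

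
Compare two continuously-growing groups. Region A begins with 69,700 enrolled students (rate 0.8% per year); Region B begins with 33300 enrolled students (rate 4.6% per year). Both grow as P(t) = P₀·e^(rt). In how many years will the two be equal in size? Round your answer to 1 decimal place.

t ≈ 19.4 years

69700·e^(0.008t) = 33300·e^(0.046t)
69700/33300 = e^((0.046 − 0.008)t) → ln(2.09309) = 0.038·t
t = 0.73864 / 0.038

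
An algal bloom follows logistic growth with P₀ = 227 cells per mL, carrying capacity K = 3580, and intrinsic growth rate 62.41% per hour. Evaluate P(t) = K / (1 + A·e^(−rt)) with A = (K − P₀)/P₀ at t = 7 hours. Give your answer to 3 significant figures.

≈ 3,020 cells per mL

A = (3580 − 227)/227 = 14.77093
P(7) = 3580 / (1 + 14.77093·e^(−0.6241·7)) = 3580 / (1 + 14.77093·0.012668)
= 3580 / 1.18711 ≈ 3015.72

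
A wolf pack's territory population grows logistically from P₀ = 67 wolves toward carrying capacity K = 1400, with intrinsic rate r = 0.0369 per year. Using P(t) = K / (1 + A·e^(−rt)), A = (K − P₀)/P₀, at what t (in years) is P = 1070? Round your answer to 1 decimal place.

A = (1400 − 67)/67 = 19.89552
1070 = 1400/(1 + 19.89552·e^(−0.0369t)) → 1 + 19.89552·e^(−0.0369t) = 1.30841
e^(−0.0369t) = 0.015502 → t = ln(64.50972)/0.0369 = 4.16682/0.0369

t ≈ 112.9 years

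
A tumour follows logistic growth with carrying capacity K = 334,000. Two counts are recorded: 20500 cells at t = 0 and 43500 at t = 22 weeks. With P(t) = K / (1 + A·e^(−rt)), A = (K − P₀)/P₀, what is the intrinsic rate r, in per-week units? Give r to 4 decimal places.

A = (334000 − 20500)/20500 = 15.29268
43500 = 334000/(1 + 15.29268·e^(−r·22)) → e^(−22r) = (7.67816 − 1)/15.29268 = 0.43669
r = −ln(0.43669)/22 = 0.82853/22

r ≈ 0.0377 per week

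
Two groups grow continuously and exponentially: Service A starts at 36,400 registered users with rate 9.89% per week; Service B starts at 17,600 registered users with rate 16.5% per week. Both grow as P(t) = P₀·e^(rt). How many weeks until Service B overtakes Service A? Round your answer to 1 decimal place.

36400·e^(0.0989t) = 17600·e^(0.165t)
36400/17600 = e^((0.165 − 0.0989)t) → ln(2.06818) = 0.0661·t
t = 0.72667 / 0.0661

t ≈ 11.0 weeks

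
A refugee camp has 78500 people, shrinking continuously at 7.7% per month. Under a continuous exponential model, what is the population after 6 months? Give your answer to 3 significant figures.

≈ 49,500 people

P(6) = 78500 · e^(-0.077·6) = 78500 · e^(-0.462)
= 78500 · 0.63002 ≈ 49456.75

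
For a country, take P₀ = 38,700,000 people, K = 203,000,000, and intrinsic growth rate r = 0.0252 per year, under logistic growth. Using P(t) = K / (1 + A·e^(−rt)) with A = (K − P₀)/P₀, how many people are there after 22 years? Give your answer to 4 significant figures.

A = (203000000 − 38700000)/38700000 = 4.24548
P(22) = 203000000 / (1 + 4.24548·e^(−0.0252·22)) = 203000000 / (1 + 4.24548·0.574417)
= 203000000 / 3.43867 ≈ 59034384.61

≈ 59,030,000 people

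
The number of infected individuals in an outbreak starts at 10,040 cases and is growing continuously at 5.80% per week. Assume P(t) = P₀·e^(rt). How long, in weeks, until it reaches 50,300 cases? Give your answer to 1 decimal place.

t ≈ 27.8 weeks

50300 = 10040 · e^(0.058·t)
t = ln(50300/10040) / 0.058 = ln(5.00996) / 0.058 = 1.61143 / 0.058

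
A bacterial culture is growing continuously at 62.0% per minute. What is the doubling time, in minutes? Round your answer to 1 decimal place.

doubling time ≈ 1.1 minutes

doubling time = ln(2) / |r| = 0.69315 / 0.62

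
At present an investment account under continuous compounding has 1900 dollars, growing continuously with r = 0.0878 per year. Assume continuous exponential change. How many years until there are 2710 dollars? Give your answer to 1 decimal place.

t ≈ 4.0 years

2710 = 1900 · e^(0.0878·t)
t = ln(2710/1900) / 0.0878 = ln(1.42632) / 0.0878 = 0.35509 / 0.0878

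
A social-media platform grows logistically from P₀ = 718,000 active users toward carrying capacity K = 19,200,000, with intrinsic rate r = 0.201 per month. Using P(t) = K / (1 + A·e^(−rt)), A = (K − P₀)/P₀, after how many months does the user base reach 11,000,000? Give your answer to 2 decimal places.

t ≈ 17.62 months

A = (19200000 − 718000)/718000 = 25.74095
11000000 = 19200000/(1 + 25.74095·e^(−0.201t)) → 1 + 25.74095·e^(−0.201t) = 1.74545
e^(−0.201t) = 0.02896 → t = ln(34.53054)/0.201 = 3.54184/0.201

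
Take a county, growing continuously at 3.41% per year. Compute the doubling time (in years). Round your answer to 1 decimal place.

doubling time ≈ 20.3 years

doubling time = ln(2) / |r| = 0.69315 / 0.0341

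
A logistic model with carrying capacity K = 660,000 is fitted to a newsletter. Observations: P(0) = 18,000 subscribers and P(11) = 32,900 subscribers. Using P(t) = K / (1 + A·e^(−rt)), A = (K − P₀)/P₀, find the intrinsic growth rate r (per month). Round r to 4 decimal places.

r ≈ 0.0570 per month

A = (660000 − 18000)/18000 = 35.66667
32900 = 660000/(1 + 35.66667·e^(−r·11)) → e^(−11r) = (20.06079 − 1)/35.66667 = 0.534415
r = −ln(0.534415)/11 = 0.62658/11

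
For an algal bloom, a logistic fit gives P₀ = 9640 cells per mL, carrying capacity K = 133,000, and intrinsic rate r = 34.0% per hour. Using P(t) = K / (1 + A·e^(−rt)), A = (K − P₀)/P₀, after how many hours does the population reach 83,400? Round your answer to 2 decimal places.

A = (133000 − 9640)/9640 = 12.79668
83400 = 133000/(1 + 12.79668·e^(−0.34t)) → 1 + 12.79668·e^(−0.34t) = 1.59472
e^(−0.34t) = 0.046475 → t = ln(21.517)/0.34 = 3.06884/0.34

t ≈ 9.03 hours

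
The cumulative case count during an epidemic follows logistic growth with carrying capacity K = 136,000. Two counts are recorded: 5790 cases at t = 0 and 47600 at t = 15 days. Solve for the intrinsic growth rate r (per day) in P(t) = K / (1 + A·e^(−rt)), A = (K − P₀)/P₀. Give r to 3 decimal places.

A = (136000 − 5790)/5790 = 22.48877
47600 = 136000/(1 + 22.48877·e^(−r·15)) → e^(−15r) = (2.85714 − 1)/22.48877 = 0.082581
r = −ln(0.082581)/15 = 2.49398/15

r ≈ 0.166 per day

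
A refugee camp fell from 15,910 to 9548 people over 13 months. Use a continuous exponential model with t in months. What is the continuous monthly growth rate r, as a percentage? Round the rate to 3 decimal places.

r ≈ -3.928% per month

9548 = 15910 · e^(r·13)
e^(13r) = 9548/15910 = 0.60013
r = ln(0.60013) / 13 = -0.51062 / 13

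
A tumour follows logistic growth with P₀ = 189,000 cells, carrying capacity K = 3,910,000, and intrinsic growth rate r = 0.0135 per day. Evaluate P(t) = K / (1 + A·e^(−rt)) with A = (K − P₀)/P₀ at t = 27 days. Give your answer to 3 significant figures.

A = (3910000 − 189000)/189000 = 19.68783
P(27) = 3910000 / (1 + 19.68783·e^(−0.0135·27)) = 3910000 / (1 + 19.68783·0.694544)
= 3910000 / 14.67406 ≈ 266456.56

≈ 266,000 cells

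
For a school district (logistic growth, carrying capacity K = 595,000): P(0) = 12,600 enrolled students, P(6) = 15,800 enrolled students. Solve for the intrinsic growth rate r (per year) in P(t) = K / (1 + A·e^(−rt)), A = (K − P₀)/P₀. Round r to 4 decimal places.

r ≈ 0.0386 per year

A = (595000 − 12600)/12600 = 46.22222
15800 = 595000/(1 + 46.22222·e^(−r·6)) → e^(−6r) = (37.65823 − 1)/46.22222 = 0.793087
r = −ln(0.793087)/6 = 0.23182/6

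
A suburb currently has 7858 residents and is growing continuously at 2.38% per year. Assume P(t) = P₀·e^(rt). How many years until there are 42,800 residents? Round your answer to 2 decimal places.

42800 = 7858 · e^(0.0238·t)
t = ln(42800/7858) / 0.0238 = ln(5.44668) / 0.0238 = 1.69501 / 0.0238

t ≈ 71.22 years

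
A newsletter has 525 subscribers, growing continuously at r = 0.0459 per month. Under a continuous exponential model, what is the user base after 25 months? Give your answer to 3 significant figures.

P(25) = 525 · e^(0.0459·25) = 525 · e^(1.1475)
= 525 · 3.15031 ≈ 1653.91

≈ 1,650 subscribers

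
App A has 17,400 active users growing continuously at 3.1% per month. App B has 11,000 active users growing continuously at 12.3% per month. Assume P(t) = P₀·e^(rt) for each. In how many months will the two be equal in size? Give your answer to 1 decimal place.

17400·e^(0.031t) = 11000·e^(0.123t)
17400/11000 = e^((0.123 − 0.031)t) → ln(1.58182) = 0.092·t
t = 0.45857 / 0.092

t ≈ 5.0 months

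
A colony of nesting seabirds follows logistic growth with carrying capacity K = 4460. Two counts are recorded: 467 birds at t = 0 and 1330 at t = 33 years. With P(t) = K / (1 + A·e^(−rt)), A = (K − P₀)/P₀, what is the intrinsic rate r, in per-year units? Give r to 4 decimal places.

r ≈ 0.0391 per year

A = (4460 − 467)/467 = 8.55032
1330 = 4460/(1 + 8.55032·e^(−r·33)) → e^(−33r) = (3.35338 − 1)/8.55032 = 0.275239
r = −ln(0.275239)/33 = 1.29011/33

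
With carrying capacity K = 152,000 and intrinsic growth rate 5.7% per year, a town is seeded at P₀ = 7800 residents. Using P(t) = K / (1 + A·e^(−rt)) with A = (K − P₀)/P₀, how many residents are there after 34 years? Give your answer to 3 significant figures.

≈ 41,500 residents

A = (152000 − 7800)/7800 = 18.48718
P(34) = 152000 / (1 + 18.48718·e^(−0.057·34)) = 152000 / (1 + 18.48718·0.143992)
= 152000 / 3.662 ≈ 41507.38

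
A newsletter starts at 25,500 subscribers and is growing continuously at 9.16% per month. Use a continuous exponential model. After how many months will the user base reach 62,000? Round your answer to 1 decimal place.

62000 = 25500 · e^(0.0916·t)
t = ln(62000/25500) / 0.0916 = ln(2.43137) / 0.0916 = 0.88846 / 0.0916

t ≈ 9.7 months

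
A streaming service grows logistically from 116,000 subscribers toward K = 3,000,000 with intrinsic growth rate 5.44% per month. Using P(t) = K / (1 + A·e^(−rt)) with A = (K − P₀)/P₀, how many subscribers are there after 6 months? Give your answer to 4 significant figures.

A = (3000000 − 116000)/116000 = 24.86207
P(6) = 3000000 / (1 + 24.86207·e^(−0.0544·6)) = 3000000 / (1 + 24.86207·0.721517)
= 3000000 / 18.93839 ≈ 158408.37

≈ 158,400 subscribers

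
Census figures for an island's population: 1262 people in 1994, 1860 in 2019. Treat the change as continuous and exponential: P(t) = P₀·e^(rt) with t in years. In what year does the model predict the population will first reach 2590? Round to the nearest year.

year 2040

r = ln(1860/1262) / 25 = 0.38788/25 ≈ 0.015515 per year
t = ln(2590/1262) / r = 0.71896/0.015515 ≈ 46.34 years after 1994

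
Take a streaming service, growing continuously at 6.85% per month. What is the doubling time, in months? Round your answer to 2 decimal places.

doubling time ≈ 10.12 months

doubling time = ln(2) / |r| = 0.69315 / 0.0685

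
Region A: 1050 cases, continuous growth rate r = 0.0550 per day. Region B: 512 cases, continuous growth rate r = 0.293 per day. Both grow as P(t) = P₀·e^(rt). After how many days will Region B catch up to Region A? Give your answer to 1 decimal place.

t ≈ 3.0 days

1050·e^(0.055t) = 512·e^(0.293t)
1050/512 = e^((0.293 − 0.055)t) → ln(2.05078) = 0.238·t
t = 0.71822 / 0.238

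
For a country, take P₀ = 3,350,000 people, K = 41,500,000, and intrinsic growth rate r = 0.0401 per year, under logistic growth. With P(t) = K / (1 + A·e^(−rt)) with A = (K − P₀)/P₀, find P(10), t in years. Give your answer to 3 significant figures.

≈ 4,810,000 people

A = (41500000 − 3350000)/3350000 = 11.38806
P(10) = 41500000 / (1 + 11.38806·e^(−0.0401·10)) = 41500000 / (1 + 11.38806·0.66965)
= 41500000 / 8.62601 ≈ 4811028.11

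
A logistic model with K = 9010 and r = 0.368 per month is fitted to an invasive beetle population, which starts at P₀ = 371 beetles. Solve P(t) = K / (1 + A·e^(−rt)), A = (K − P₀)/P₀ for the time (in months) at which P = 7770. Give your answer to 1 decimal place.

t ≈ 13.5 months

A = (9010 − 371)/371 = 23.28571
7770 = 9010/(1 + 23.28571·e^(−0.368t)) → 1 + 23.28571·e^(−0.368t) = 1.15959
e^(−0.368t) = 0.006853 → t = ln(145.91129)/0.368 = 4.983/0.368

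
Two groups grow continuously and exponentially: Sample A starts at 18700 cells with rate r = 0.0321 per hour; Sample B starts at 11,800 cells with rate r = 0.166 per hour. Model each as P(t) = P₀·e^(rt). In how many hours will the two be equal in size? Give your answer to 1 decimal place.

18700·e^(0.0321t) = 11800·e^(0.166t)
18700/11800 = e^((0.166 − 0.0321)t) → ln(1.58475) = 0.1339·t
t = 0.46042 / 0.1339

t ≈ 3.4 hours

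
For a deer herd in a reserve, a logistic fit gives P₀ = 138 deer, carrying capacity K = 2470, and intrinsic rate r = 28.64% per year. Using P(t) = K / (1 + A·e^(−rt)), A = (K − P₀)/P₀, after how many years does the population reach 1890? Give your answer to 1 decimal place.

A = (2470 − 138)/138 = 16.89855
1890 = 2470/(1 + 16.89855·e^(−0.2864t)) → 1 + 16.89855·e^(−0.2864t) = 1.30688
e^(−0.2864t) = 0.01816 → t = ln(55.06597)/0.2864 = 4.00853/0.2864

t ≈ 14.0 years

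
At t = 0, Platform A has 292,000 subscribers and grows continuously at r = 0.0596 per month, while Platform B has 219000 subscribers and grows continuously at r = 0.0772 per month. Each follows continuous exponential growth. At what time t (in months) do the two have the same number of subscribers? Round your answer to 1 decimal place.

t ≈ 16.3 months

292000·e^(0.0596t) = 219000·e^(0.0772t)
292000/219000 = e^((0.0772 − 0.0596)t) → ln(1.33333) = 0.0176·t
t = 0.28768 / 0.0176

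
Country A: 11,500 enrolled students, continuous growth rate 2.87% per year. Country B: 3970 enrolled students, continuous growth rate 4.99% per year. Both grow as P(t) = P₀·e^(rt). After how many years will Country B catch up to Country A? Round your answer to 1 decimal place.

t ≈ 50.2 years

11500·e^(0.0287t) = 3970·e^(0.0499t)
11500/3970 = e^((0.0499 − 0.0287)t) → ln(2.89673) = 0.0212·t
t = 1.06358 / 0.0212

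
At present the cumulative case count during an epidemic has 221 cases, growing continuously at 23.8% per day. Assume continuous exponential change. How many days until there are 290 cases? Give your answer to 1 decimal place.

t ≈ 1.1 days

290 = 221 · e^(0.238·t)
t = ln(290/221) / 0.238 = ln(1.31222) / 0.238 = 0.27172 / 0.238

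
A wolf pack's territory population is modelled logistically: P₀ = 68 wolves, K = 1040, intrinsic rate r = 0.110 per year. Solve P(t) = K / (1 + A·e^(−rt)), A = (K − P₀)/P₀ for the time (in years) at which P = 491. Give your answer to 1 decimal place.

t ≈ 23.2 years

A = (1040 − 68)/68 = 14.29412
491 = 1040/(1 + 14.29412·e^(−0.11t)) → 1 + 14.29412·e^(−0.11t) = 2.11813
e^(−0.11t) = 0.078223 → t = ln(12.78399)/0.11 = 2.54819/0.11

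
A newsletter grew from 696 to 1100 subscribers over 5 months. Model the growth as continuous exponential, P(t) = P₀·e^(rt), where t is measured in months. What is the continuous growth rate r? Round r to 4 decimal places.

r ≈ 0.0915 per month

1100 = 696 · e^(r·5)
e^(5r) = 1100/696 = 1.58046
r = ln(1.58046) / 5 = 0.45772 / 5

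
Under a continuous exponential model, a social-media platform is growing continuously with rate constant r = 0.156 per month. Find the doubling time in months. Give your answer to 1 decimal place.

doubling time = ln(2) / |r| = 0.69315 / 0.156

doubling time ≈ 4.4 months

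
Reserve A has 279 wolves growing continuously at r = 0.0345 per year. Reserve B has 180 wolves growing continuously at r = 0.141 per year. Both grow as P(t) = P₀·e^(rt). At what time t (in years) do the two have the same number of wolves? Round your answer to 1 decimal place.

279·e^(0.0345t) = 180·e^(0.141t)
279/180 = e^((0.141 − 0.0345)t) → ln(1.55) = 0.1065·t
t = 0.43825 / 0.1065

t ≈ 4.1 years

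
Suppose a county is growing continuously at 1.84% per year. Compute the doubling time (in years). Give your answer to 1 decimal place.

doubling time ≈ 37.7 years

doubling time = ln(2) / |r| = 0.69315 / 0.0184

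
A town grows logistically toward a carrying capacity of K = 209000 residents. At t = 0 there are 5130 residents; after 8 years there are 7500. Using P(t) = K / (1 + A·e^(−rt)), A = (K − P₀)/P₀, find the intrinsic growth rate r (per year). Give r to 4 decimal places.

r ≈ 0.0489 per year

A = (209000 − 5130)/5130 = 39.74074
7500 = 209000/(1 + 39.74074·e^(−r·8)) → e^(−8r) = (27.86667 − 1)/39.74074 = 0.676048
r = −ln(0.676048)/8 = 0.39149/8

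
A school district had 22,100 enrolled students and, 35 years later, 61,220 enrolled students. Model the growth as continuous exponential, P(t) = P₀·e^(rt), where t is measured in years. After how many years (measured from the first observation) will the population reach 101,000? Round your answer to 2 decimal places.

r = ln(61220/22100) / 35 ≈ 0.029111 per year
t = ln(101000/22100) / r = 1.51954 / 0.029111 ≈ 52.198

t ≈ 52.20 years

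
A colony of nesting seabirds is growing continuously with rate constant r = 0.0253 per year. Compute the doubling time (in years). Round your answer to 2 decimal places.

doubling time ≈ 27.40 years

doubling time = ln(2) / |r| = 0.69315 / 0.0253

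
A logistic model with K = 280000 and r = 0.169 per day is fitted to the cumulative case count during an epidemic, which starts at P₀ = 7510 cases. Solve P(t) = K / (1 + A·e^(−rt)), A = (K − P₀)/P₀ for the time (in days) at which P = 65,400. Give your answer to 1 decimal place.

A = (280000 − 7510)/7510 = 36.28362
65400 = 280000/(1 + 36.28362·e^(−0.169t)) → 1 + 36.28362·e^(−0.169t) = 4.28135
e^(−0.169t) = 0.090436 → t = ln(11.05754)/0.169 = 2.40311/0.169

t ≈ 14.2 days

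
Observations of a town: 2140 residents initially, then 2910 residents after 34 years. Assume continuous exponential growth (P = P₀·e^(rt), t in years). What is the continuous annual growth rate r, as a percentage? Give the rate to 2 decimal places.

2910 = 2140 · e^(r·34)
e^(34r) = 2910/2140 = 1.35981
r = ln(1.35981) / 34 = 0.30735 / 34

r ≈ 0.90% per year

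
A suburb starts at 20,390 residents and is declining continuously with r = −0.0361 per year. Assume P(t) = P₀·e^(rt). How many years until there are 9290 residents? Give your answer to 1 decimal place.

t ≈ 21.8 years

9290 = 20390 · e^(-0.0361·t)
t = ln(9290/20390) / -0.0361 = ln(0.45562) / -0.0361 = -0.78611 / -0.0361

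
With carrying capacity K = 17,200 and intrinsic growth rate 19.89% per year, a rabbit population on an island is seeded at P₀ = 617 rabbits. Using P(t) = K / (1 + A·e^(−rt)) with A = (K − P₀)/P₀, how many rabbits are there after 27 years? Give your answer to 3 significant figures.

≈ 15,300 rabbits

A = (17200 − 617)/617 = 26.87682
P(27) = 17200 / (1 + 26.87682·e^(−0.1989·27)) = 17200 / (1 + 26.87682·0.004653)
= 17200 / 1.12505 ≈ 15288.2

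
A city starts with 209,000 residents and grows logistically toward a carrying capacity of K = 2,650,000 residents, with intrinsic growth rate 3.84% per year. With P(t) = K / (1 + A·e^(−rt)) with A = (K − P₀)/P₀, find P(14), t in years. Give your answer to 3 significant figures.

A = (2650000 − 209000)/209000 = 11.67943
P(14) = 2650000 / (1 + 11.67943·e^(−0.0384·14)) = 2650000 / (1 + 11.67943·0.584149)
= 2650000 / 7.82252 ≈ 338765.54

≈ 339,000 residents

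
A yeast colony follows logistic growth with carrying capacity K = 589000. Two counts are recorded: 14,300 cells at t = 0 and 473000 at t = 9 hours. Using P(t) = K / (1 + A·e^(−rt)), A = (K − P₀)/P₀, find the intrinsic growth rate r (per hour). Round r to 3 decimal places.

A = (589000 − 14300)/14300 = 40.18881
473000 = 589000/(1 + 40.18881·e^(−r·9)) → e^(−9r) = (1.24524 − 1)/40.18881 = 0.006102
r = −ln(0.006102)/9 = 5.09909/9

r ≈ 0.567 per hour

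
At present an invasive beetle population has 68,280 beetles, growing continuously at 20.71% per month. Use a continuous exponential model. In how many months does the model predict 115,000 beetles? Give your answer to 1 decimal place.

115000 = 68280 · e^(0.2071·t)
t = ln(115000/68280) / 0.2071 = ln(1.68424) / 0.2071 = 0.52132 / 0.2071

t ≈ 2.5 months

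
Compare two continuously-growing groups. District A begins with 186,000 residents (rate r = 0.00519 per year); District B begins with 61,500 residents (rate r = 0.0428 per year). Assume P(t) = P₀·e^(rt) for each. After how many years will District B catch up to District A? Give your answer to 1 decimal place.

t ≈ 29.4 years

186000·e^(0.00519t) = 61500·e^(0.0428t)
186000/61500 = e^((0.0428 − 0.00519)t) → ln(3.02439) = 0.03761·t
t = 1.10671 / 0.03761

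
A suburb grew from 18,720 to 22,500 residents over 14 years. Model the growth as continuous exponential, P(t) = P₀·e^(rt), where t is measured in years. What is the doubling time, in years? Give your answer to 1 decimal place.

doubling time ≈ 52.8 years

r = ln(22500/18720) / 14 = ln(1.20192) / 14 ≈ 0.013137 per year
doubling time = ln 2 / |r| = 0.69315 / 0.013137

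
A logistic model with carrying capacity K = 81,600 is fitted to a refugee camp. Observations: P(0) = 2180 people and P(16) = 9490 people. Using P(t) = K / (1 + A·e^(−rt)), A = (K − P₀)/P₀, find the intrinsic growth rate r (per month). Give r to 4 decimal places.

A = (81600 − 2180)/2180 = 36.43119
9490 = 81600/(1 + 36.43119·e^(−r·16)) → e^(−16r) = (8.59852 − 1)/36.43119 = 0.208572
r = −ln(0.208572)/16 = 1.56747/16

r ≈ 0.0980 per month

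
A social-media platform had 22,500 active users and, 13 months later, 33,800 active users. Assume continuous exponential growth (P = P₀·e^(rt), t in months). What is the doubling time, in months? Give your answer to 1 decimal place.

doubling time ≈ 22.1 months

r = ln(33800/22500) / 13 = ln(1.50222) / 13 ≈ 0.031303 per month
doubling time = ln 2 / |r| = 0.69315 / 0.031303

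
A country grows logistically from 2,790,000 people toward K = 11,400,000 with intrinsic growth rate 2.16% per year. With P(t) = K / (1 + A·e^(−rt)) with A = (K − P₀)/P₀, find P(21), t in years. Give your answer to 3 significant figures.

A = (11400000 − 2790000)/2790000 = 3.08602
P(21) = 11400000 / (1 + 3.08602·e^(−0.0216·21)) = 11400000 / (1 + 3.08602·0.635337)
= 11400000 / 2.96066 ≈ 3850488.79

≈ 3,850,000 people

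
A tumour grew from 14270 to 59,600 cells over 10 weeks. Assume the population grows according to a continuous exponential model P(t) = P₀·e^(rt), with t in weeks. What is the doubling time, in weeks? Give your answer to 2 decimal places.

doubling time ≈ 4.85 weeks

r = ln(59600/14270) / 10 = ln(4.17659) / 10 ≈ 0.14295 per week
doubling time = ln 2 / |r| = 0.69315 / 0.14295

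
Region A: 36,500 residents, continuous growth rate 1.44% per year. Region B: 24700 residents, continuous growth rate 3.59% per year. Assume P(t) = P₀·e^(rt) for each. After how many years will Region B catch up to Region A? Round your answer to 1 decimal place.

36500·e^(0.0144t) = 24700·e^(0.0359t)
36500/24700 = e^((0.0359 − 0.0144)t) → ln(1.47773) = 0.0215·t
t = 0.39051 / 0.0215

t ≈ 18.2 years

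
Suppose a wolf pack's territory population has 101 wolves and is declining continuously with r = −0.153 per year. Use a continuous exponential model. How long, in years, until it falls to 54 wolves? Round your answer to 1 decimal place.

54 = 101 · e^(-0.153·t)
t = ln(54/101) / -0.153 = ln(0.53465) / -0.153 = -0.62614 / -0.153

t ≈ 4.1 years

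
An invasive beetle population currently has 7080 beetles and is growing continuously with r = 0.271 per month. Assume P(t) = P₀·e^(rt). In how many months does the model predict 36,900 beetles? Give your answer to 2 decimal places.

t ≈ 6.09 months

36900 = 7080 · e^(0.271·t)
t = ln(36900/7080) / 0.271 = ln(5.21186) / 0.271 = 1.65094 / 0.271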